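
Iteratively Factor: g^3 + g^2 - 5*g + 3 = (g - 1)*(g^2 + 2*g - 3) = (g - 1)^2*(g + 3)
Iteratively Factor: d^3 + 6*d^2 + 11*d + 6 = (d + 1)*(d^2 + 5*d + 6) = (d + 1)*(d + 3)*(d + 2)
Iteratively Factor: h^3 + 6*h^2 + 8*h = (h + 4)*(h^2 + 2*h) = h*(h + 4)*(h + 2)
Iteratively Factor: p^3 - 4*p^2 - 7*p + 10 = (p - 5)*(p^2 + p - 2) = (p - 5)*(p - 1)*(p + 2)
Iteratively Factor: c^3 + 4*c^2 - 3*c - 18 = (c - 2)*(c^2 + 6*c + 9) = (c - 2)*(c + 3)*(c + 3)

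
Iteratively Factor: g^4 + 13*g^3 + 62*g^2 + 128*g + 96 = (g + 4)*(g^3 + 9*g^2 + 26*g + 24) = (g + 2)*(g + 4)*(g^2 + 7*g + 12) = (g + 2)*(g + 3)*(g + 4)*(g + 4)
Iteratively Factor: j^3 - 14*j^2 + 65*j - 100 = (j - 5)*(j^2 - 9*j + 20) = (j - 5)*(j - 4)*(j - 5)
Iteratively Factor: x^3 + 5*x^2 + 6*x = (x + 3)*(x^2 + 2*x) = x*(x + 3)*(x + 2)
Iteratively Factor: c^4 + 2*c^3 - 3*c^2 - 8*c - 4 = (c + 1)*(c^3 + c^2 - 4*c - 4) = (c + 1)*(c + 2)*(c^2 - c - 2) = (c + 1)^2*(c + 2)*(c - 2)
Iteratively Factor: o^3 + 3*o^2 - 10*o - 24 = (o - 3)*(o^2 + 6*o + 8) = (o - 3)*(o + 2)*(o + 4)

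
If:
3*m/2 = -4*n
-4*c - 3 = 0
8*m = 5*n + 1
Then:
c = -3/4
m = 8/79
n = -3/79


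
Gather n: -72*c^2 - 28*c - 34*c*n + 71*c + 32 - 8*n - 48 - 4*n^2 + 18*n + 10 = -72*c^2 + 43*c - 4*n^2 + n*(10 - 34*c) - 6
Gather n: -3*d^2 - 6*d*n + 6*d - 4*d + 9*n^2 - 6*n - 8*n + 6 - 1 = -3*d^2 + 2*d + 9*n^2 + n*(-6*d - 14) + 5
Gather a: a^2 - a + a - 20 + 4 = a^2 - 16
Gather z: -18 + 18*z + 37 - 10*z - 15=8*z + 4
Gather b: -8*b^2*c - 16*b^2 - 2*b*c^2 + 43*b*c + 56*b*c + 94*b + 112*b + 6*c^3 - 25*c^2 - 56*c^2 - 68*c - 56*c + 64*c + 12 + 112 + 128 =b^2*(-8*c - 16) + b*(-2*c^2 + 99*c + 206) + 6*c^3 - 81*c^2 - 60*c + 252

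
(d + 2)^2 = d^2 + 4*d + 4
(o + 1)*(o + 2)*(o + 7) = o^3 + 10*o^2 + 23*o + 14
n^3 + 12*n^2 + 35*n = n*(n + 5)*(n + 7)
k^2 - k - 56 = (k - 8)*(k + 7)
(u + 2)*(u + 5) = u^2 + 7*u + 10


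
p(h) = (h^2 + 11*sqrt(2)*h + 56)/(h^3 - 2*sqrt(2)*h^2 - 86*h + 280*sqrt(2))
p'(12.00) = -0.17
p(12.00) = 0.56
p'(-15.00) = 0.00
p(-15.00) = -0.02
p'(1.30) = 0.15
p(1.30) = 0.28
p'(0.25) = 0.08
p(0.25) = 0.16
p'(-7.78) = 0.00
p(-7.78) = -0.01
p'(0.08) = 0.07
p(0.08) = 0.15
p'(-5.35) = 0.01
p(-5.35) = 0.00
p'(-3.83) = 0.01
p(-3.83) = 0.02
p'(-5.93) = 0.01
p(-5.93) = 0.00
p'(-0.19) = 0.06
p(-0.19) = 0.13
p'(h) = (2*h + 11*sqrt(2))/(h^3 - 2*sqrt(2)*h^2 - 86*h + 280*sqrt(2)) + (-3*h^2 + 4*sqrt(2)*h + 86)*(h^2 + 11*sqrt(2)*h + 56)/(h^3 - 2*sqrt(2)*h^2 - 86*h + 280*sqrt(2))^2 = (-h^4 - 22*sqrt(2)*h^3 - 210*h^2 + 784*sqrt(2)*h + 10976)/(h^6 - 4*sqrt(2)*h^5 - 164*h^4 + 904*sqrt(2)*h^3 + 5156*h^2 - 48160*sqrt(2)*h + 156800)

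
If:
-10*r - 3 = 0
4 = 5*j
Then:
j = 4/5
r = -3/10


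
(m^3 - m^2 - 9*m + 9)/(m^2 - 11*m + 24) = (m^2 + 2*m - 3)/(m - 8)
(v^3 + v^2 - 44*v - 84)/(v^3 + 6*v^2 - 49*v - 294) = (v + 2)/(v + 7)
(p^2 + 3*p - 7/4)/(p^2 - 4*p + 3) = (p^2 + 3*p - 7/4)/(p^2 - 4*p + 3)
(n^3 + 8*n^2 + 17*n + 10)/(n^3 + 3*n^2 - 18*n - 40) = (n + 1)/(n - 4)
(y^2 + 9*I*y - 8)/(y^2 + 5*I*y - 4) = (y + 8*I)/(y + 4*I)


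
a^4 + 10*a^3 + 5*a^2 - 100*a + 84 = (a - 2)*(a - 1)*(a + 6)*(a + 7)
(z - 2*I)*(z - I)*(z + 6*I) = z^3 + 3*I*z^2 + 16*z - 12*I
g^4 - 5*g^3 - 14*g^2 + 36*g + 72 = (g - 6)*(g - 3)*(g + 2)^2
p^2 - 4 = (p - 2)*(p + 2)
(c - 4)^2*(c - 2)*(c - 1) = c^4 - 11*c^3 + 42*c^2 - 64*c + 32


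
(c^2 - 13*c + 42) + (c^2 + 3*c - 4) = 2*c^2 - 10*c + 38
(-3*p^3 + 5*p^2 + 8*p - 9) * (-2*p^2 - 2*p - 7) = 6*p^5 - 4*p^4 - 5*p^3 - 33*p^2 - 38*p + 63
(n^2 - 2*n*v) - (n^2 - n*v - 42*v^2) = -n*v + 42*v^2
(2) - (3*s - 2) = 4 - 3*s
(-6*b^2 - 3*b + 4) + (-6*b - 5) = -6*b^2 - 9*b - 1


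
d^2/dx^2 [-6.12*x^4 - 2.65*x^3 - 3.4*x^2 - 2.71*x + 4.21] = -73.44*x^2 - 15.9*x - 6.8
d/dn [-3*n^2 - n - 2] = -6*n - 1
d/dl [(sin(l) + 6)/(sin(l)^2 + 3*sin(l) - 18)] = -cos(l)/(sin(l) - 3)^2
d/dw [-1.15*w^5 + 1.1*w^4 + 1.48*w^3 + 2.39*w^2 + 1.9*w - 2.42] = -5.75*w^4 + 4.4*w^3 + 4.44*w^2 + 4.78*w + 1.9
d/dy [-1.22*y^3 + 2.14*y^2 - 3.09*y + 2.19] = -3.66*y^2 + 4.28*y - 3.09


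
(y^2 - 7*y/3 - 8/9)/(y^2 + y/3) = (y - 8/3)/y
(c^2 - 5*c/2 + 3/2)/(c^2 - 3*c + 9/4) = 2*(c - 1)/(2*c - 3)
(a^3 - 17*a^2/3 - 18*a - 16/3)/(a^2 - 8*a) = a + 7/3 + 2/(3*a)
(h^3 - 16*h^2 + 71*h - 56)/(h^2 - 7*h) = h - 9 + 8/h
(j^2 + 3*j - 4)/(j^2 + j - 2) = (j + 4)/(j + 2)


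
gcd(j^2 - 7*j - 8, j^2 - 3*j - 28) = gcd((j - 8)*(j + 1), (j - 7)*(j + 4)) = 1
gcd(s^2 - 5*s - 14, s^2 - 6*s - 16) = s + 2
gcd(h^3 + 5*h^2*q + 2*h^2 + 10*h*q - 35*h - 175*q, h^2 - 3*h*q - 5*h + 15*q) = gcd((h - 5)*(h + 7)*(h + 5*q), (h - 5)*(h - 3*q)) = h - 5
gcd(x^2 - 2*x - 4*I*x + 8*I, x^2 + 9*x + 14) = 1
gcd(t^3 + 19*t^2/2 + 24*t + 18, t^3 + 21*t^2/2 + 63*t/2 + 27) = t^2 + 15*t/2 + 9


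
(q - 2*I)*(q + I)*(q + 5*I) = q^3 + 4*I*q^2 + 7*q + 10*I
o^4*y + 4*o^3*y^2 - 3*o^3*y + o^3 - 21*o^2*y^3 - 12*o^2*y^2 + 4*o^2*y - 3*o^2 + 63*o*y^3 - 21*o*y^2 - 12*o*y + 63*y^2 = (o - 3)*(o - 3*y)*(o + 7*y)*(o*y + 1)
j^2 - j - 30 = (j - 6)*(j + 5)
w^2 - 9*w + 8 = (w - 8)*(w - 1)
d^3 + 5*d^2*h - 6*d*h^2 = d*(d - h)*(d + 6*h)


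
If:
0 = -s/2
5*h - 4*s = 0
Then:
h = 0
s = 0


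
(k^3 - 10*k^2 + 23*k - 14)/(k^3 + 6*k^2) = (k^3 - 10*k^2 + 23*k - 14)/(k^2*(k + 6))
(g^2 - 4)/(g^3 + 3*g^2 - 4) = (g - 2)/(g^2 + g - 2)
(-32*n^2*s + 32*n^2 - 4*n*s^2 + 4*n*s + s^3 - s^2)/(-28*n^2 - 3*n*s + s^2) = (-8*n*s + 8*n + s^2 - s)/(-7*n + s)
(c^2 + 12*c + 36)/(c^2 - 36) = (c + 6)/(c - 6)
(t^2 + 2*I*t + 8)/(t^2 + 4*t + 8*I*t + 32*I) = (t^2 + 2*I*t + 8)/(t^2 + t*(4 + 8*I) + 32*I)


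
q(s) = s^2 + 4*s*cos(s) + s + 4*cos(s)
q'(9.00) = -1.13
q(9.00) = 53.55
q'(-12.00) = 3.98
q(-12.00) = 94.87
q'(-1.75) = -6.16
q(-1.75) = 1.85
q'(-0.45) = 4.66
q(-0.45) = 1.73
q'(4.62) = 32.26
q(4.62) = 23.89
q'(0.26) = 4.09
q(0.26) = 5.20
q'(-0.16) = 5.16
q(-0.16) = 3.18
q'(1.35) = -4.60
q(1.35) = 5.23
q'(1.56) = -6.08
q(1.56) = 4.10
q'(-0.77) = 2.97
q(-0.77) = 0.48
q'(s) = -4*s*sin(s) + 2*s - 4*sin(s) + 4*cos(s) + 1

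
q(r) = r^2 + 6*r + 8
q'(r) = 2*r + 6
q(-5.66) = 6.08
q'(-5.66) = -5.32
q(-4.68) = 1.82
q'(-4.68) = -3.36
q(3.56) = 42.03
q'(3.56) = 13.12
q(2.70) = 31.49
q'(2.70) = 11.40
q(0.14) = 8.86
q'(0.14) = 6.28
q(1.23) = 16.89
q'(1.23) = 8.46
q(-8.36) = 27.73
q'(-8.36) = -10.72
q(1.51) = 19.34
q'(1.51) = 9.02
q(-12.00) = 80.00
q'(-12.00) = -18.00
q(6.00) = 80.00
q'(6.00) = 18.00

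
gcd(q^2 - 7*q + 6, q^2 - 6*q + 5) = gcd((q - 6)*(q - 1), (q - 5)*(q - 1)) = q - 1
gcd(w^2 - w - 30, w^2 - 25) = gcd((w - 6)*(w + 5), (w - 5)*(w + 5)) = w + 5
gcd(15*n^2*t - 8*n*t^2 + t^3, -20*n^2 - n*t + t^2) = -5*n + t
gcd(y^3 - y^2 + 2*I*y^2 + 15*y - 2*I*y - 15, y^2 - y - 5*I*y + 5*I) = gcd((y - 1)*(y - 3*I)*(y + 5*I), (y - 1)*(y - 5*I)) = y - 1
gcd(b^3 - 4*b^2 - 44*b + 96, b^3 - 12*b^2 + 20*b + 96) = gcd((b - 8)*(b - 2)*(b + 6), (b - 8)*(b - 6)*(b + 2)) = b - 8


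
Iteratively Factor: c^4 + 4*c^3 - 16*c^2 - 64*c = (c + 4)*(c^3 - 16*c) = c*(c + 4)*(c^2 - 16) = c*(c + 4)^2*(c - 4)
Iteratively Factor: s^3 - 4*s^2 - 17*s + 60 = (s + 4)*(s^2 - 8*s + 15) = (s - 5)*(s + 4)*(s - 3)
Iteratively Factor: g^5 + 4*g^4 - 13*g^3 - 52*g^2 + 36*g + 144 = (g - 3)*(g^4 + 7*g^3 + 8*g^2 - 28*g - 48) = (g - 3)*(g + 2)*(g^3 + 5*g^2 - 2*g - 24) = (g - 3)*(g + 2)*(g + 4)*(g^2 + g - 6) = (g - 3)*(g - 2)*(g + 2)*(g + 4)*(g + 3)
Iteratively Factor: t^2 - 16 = (t - 4)*(t + 4)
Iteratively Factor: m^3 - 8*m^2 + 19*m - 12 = (m - 3)*(m^2 - 5*m + 4) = (m - 3)*(m - 1)*(m - 4)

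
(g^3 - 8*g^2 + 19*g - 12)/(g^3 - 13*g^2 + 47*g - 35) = (g^2 - 7*g + 12)/(g^2 - 12*g + 35)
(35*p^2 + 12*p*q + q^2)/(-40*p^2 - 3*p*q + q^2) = (-7*p - q)/(8*p - q)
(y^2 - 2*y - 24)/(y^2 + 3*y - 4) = (y - 6)/(y - 1)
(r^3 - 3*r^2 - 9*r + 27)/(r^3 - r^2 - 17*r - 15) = (r^2 - 6*r + 9)/(r^2 - 4*r - 5)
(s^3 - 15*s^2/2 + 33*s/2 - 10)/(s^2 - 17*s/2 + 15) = (s^2 - 5*s + 4)/(s - 6)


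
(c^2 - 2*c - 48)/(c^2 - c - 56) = (c + 6)/(c + 7)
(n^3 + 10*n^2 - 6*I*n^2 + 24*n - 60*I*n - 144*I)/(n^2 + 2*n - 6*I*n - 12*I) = (n^2 + 10*n + 24)/(n + 2)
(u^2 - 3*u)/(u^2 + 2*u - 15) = u/(u + 5)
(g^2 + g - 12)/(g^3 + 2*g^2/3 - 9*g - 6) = 3*(g + 4)/(3*g^2 + 11*g + 6)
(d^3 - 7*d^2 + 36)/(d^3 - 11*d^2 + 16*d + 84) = (d - 3)/(d - 7)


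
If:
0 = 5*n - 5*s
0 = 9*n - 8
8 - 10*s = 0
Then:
No Solution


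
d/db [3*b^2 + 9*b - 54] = 6*b + 9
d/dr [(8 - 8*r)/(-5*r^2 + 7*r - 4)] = 8*(-5*r^2 + 10*r - 3)/(25*r^4 - 70*r^3 + 89*r^2 - 56*r + 16)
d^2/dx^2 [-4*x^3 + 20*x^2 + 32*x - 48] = 40 - 24*x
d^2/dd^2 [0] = 0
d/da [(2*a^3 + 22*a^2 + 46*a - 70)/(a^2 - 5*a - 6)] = 2*(a^4 - 10*a^3 - 96*a^2 - 62*a - 313)/(a^4 - 10*a^3 + 13*a^2 + 60*a + 36)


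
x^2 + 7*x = x*(x + 7)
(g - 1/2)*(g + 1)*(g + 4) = g^3 + 9*g^2/2 + 3*g/2 - 2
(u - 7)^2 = u^2 - 14*u + 49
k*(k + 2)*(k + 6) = k^3 + 8*k^2 + 12*k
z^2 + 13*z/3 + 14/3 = (z + 2)*(z + 7/3)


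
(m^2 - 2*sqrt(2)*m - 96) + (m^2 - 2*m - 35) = 2*m^2 - 2*sqrt(2)*m - 2*m - 131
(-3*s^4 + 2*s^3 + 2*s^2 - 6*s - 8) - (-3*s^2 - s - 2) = -3*s^4 + 2*s^3 + 5*s^2 - 5*s - 6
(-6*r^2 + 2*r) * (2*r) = -12*r^3 + 4*r^2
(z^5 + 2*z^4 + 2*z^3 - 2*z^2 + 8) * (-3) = -3*z^5 - 6*z^4 - 6*z^3 + 6*z^2 - 24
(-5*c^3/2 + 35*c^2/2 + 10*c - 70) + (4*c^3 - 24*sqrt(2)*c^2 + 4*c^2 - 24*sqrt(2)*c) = 3*c^3/2 - 24*sqrt(2)*c^2 + 43*c^2/2 - 24*sqrt(2)*c + 10*c - 70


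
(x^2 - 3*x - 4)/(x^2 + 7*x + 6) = (x - 4)/(x + 6)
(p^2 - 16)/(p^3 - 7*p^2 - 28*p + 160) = (p + 4)/(p^2 - 3*p - 40)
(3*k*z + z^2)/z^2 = (3*k + z)/z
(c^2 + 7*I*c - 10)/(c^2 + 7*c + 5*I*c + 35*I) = (c + 2*I)/(c + 7)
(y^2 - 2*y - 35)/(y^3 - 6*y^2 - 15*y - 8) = (-y^2 + 2*y + 35)/(-y^3 + 6*y^2 + 15*y + 8)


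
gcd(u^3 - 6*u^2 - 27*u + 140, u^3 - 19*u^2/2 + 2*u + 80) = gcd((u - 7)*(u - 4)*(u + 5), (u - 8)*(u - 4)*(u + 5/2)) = u - 4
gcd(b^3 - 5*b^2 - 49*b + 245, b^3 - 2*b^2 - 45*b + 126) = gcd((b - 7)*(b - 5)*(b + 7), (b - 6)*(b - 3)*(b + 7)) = b + 7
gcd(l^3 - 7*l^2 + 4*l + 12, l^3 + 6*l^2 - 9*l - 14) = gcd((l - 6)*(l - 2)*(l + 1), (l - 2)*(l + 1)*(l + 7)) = l^2 - l - 2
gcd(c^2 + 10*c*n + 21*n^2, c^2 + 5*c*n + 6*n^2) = c + 3*n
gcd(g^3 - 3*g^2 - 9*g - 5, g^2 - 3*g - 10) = g - 5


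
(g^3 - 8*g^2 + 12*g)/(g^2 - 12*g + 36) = g*(g - 2)/(g - 6)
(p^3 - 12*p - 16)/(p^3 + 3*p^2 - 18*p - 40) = (p + 2)/(p + 5)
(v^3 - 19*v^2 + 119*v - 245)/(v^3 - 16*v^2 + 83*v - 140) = (v - 7)/(v - 4)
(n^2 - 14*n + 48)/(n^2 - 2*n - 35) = (-n^2 + 14*n - 48)/(-n^2 + 2*n + 35)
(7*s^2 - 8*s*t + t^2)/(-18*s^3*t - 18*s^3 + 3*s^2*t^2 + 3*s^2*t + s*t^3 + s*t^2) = (7*s^2 - 8*s*t + t^2)/(s*(-18*s^2*t - 18*s^2 + 3*s*t^2 + 3*s*t + t^3 + t^2))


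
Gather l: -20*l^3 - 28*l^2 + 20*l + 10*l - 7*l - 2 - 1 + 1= -20*l^3 - 28*l^2 + 23*l - 2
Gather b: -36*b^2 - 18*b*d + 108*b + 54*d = -36*b^2 + b*(108 - 18*d) + 54*d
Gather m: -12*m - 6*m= -18*m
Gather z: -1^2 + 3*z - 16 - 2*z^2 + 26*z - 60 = -2*z^2 + 29*z - 77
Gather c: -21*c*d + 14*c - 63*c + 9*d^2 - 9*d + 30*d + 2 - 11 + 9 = c*(-21*d - 49) + 9*d^2 + 21*d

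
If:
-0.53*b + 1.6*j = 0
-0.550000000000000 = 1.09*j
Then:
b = -1.52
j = -0.50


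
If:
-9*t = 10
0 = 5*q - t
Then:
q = -2/9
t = -10/9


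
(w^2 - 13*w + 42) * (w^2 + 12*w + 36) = w^4 - w^3 - 78*w^2 + 36*w + 1512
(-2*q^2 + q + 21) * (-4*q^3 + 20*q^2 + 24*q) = 8*q^5 - 44*q^4 - 112*q^3 + 444*q^2 + 504*q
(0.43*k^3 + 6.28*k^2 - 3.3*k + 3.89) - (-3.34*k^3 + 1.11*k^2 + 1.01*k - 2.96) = 3.77*k^3 + 5.17*k^2 - 4.31*k + 6.85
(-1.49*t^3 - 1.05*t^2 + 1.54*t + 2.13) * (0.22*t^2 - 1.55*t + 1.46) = -0.3278*t^5 + 2.0785*t^4 - 0.2091*t^3 - 3.4514*t^2 - 1.0531*t + 3.1098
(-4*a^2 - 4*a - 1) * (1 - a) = 4*a^3 - 3*a - 1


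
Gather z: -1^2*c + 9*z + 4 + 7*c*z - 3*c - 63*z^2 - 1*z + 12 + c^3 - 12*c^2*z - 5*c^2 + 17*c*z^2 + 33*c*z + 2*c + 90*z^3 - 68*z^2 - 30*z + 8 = c^3 - 5*c^2 - 2*c + 90*z^3 + z^2*(17*c - 131) + z*(-12*c^2 + 40*c - 22) + 24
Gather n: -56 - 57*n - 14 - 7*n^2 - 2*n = -7*n^2 - 59*n - 70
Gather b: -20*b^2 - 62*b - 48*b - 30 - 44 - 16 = -20*b^2 - 110*b - 90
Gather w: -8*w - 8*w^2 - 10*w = -8*w^2 - 18*w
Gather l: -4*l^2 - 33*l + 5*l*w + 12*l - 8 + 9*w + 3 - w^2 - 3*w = -4*l^2 + l*(5*w - 21) - w^2 + 6*w - 5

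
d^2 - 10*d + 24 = (d - 6)*(d - 4)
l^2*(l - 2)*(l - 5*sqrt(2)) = l^4 - 5*sqrt(2)*l^3 - 2*l^3 + 10*sqrt(2)*l^2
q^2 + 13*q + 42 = (q + 6)*(q + 7)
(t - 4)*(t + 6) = t^2 + 2*t - 24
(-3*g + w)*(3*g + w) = -9*g^2 + w^2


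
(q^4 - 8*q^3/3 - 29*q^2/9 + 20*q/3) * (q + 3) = q^5 + q^4/3 - 101*q^3/9 - 3*q^2 + 20*q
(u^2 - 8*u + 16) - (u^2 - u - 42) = 58 - 7*u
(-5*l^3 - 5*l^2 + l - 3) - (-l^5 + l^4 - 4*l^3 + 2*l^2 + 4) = l^5 - l^4 - l^3 - 7*l^2 + l - 7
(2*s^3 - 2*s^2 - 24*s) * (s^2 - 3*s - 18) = 2*s^5 - 8*s^4 - 54*s^3 + 108*s^2 + 432*s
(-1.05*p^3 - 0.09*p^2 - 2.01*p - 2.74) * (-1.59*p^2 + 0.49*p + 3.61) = 1.6695*p^5 - 0.3714*p^4 - 0.6387*p^3 + 3.0468*p^2 - 8.5987*p - 9.8914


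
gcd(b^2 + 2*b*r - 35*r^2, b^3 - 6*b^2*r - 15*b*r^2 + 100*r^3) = -b + 5*r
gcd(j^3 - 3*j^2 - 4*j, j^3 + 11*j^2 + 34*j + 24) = j + 1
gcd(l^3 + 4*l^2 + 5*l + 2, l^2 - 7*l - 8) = l + 1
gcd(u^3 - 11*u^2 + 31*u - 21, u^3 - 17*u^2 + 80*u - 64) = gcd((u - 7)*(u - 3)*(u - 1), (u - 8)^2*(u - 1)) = u - 1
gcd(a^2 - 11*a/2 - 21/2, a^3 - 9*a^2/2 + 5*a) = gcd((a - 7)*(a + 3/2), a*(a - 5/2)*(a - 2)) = 1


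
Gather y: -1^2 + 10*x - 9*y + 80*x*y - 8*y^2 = 10*x - 8*y^2 + y*(80*x - 9) - 1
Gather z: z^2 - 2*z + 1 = z^2 - 2*z + 1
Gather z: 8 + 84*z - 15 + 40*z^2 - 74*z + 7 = 40*z^2 + 10*z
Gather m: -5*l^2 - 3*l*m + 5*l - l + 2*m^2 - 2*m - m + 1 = -5*l^2 + 4*l + 2*m^2 + m*(-3*l - 3) + 1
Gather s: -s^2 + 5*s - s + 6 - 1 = -s^2 + 4*s + 5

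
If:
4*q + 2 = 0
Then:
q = -1/2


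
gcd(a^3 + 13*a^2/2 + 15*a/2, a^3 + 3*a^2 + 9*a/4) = a^2 + 3*a/2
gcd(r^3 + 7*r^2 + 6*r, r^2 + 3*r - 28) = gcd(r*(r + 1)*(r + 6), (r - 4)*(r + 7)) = 1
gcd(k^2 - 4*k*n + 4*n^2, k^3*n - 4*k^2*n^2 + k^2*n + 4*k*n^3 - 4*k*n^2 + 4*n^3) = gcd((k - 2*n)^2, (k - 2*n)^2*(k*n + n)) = k^2 - 4*k*n + 4*n^2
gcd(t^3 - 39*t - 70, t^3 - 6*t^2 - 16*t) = t + 2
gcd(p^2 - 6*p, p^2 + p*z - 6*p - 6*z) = p - 6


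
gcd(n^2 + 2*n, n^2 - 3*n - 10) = n + 2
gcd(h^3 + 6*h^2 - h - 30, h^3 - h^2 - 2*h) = h - 2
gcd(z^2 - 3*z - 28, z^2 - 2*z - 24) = z + 4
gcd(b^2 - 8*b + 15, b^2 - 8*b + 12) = 1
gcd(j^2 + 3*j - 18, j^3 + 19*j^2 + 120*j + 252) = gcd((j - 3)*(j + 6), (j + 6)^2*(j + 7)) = j + 6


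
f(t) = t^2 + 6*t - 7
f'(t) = 2*t + 6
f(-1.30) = -13.11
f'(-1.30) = 3.40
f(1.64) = 5.53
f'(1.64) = 9.28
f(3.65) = 28.22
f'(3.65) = 13.30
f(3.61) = 27.69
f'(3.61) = 13.22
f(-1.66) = -14.20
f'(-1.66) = 2.68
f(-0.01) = -7.06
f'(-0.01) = 5.98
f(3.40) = 24.96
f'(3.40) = 12.80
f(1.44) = 3.71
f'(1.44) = 8.88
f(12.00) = 209.00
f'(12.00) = 30.00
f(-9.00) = 20.00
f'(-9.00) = -12.00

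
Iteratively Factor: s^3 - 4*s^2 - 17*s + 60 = (s - 5)*(s^2 + s - 12) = (s - 5)*(s - 3)*(s + 4)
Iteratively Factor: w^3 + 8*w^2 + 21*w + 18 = (w + 3)*(w^2 + 5*w + 6) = (w + 3)^2*(w + 2)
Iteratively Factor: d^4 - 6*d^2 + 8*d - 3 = (d + 3)*(d^3 - 3*d^2 + 3*d - 1) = (d - 1)*(d + 3)*(d^2 - 2*d + 1) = (d - 1)^2*(d + 3)*(d - 1)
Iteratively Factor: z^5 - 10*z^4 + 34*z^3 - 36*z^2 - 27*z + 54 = (z - 3)*(z^4 - 7*z^3 + 13*z^2 + 3*z - 18) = (z - 3)^2*(z^3 - 4*z^2 + z + 6) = (z - 3)^3*(z^2 - z - 2) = (z - 3)^3*(z + 1)*(z - 2)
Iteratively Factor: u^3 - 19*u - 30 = (u + 3)*(u^2 - 3*u - 10) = (u - 5)*(u + 3)*(u + 2)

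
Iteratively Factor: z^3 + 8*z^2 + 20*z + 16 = (z + 2)*(z^2 + 6*z + 8) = (z + 2)^2*(z + 4)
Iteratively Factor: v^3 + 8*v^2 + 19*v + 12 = (v + 1)*(v^2 + 7*v + 12) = (v + 1)*(v + 3)*(v + 4)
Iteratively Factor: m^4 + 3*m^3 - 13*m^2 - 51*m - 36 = (m + 1)*(m^3 + 2*m^2 - 15*m - 36) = (m + 1)*(m + 3)*(m^2 - m - 12) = (m - 4)*(m + 1)*(m + 3)*(m + 3)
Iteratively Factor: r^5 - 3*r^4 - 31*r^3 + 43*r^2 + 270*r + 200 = (r - 5)*(r^4 + 2*r^3 - 21*r^2 - 62*r - 40) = (r - 5)*(r + 1)*(r^3 + r^2 - 22*r - 40) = (r - 5)*(r + 1)*(r + 4)*(r^2 - 3*r - 10) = (r - 5)*(r + 1)*(r + 2)*(r + 4)*(r - 5)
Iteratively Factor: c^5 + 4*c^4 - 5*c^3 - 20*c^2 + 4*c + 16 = (c + 4)*(c^4 - 5*c^2 + 4) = (c + 2)*(c + 4)*(c^3 - 2*c^2 - c + 2) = (c - 1)*(c + 2)*(c + 4)*(c^2 - c - 2) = (c - 2)*(c - 1)*(c + 2)*(c + 4)*(c + 1)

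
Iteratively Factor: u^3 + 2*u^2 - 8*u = (u)*(u^2 + 2*u - 8) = u*(u - 2)*(u + 4)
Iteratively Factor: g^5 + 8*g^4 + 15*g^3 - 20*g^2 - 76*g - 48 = (g + 2)*(g^4 + 6*g^3 + 3*g^2 - 26*g - 24) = (g + 1)*(g + 2)*(g^3 + 5*g^2 - 2*g - 24) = (g + 1)*(g + 2)*(g + 3)*(g^2 + 2*g - 8) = (g + 1)*(g + 2)*(g + 3)*(g + 4)*(g - 2)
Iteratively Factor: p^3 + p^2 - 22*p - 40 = (p + 4)*(p^2 - 3*p - 10) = (p + 2)*(p + 4)*(p - 5)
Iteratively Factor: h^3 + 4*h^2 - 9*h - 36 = (h - 3)*(h^2 + 7*h + 12) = (h - 3)*(h + 3)*(h + 4)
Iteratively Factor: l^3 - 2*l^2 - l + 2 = (l - 2)*(l^2 - 1) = (l - 2)*(l + 1)*(l - 1)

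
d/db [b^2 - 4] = 2*b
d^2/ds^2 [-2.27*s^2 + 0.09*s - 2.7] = -4.54000000000000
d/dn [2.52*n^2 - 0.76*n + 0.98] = 5.04*n - 0.76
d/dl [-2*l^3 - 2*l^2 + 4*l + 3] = -6*l^2 - 4*l + 4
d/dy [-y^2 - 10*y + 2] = -2*y - 10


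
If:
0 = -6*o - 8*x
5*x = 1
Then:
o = -4/15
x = 1/5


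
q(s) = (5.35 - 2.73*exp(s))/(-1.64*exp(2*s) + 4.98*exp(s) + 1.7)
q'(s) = (5.35 - 2.73*exp(s))*(3.28*exp(2*s) - 4.98*exp(s))/(-1.64*exp(2*s) + 4.98*exp(s) + 1.7)^2 - 2.73*exp(s)/(-1.64*exp(2*s) + 4.98*exp(s) + 1.7) = (-4.4772*exp(2*s) + 17.548*exp(s) - 31.284)*exp(s)/(2.6896*exp(4*s) - 16.3344*exp(3*s) + 19.2244*exp(2*s) + 16.932*exp(s) + 2.89)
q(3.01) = 0.09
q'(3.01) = -0.09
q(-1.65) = 1.86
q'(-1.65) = -0.80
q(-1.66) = 1.87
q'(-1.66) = -0.80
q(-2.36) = 2.36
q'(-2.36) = -0.60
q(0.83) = -0.20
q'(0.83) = -1.66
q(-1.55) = 1.78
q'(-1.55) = -0.82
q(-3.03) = 2.69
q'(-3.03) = -0.39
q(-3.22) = 2.76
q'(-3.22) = -0.34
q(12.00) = 0.00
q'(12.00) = 0.00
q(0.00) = 0.52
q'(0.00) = -0.72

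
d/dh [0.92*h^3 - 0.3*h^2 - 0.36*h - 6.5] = 2.76*h^2 - 0.6*h - 0.36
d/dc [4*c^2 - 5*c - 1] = 8*c - 5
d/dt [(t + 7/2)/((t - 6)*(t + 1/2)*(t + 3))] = (-8*t^3 - 32*t^2 + 70*t + 237)/(4*t^6 - 20*t^5 - 131*t^4 + 318*t^3 + 1701*t^2 + 1404*t + 324)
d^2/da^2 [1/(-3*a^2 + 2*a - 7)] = 2*(9*a^2 - 6*a - 4*(3*a - 1)^2 + 21)/(3*a^2 - 2*a + 7)^3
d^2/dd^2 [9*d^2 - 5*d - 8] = 18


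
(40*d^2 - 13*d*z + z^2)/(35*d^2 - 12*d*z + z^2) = (-8*d + z)/(-7*d + z)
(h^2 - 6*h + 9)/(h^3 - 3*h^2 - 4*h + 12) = (h - 3)/(h^2 - 4)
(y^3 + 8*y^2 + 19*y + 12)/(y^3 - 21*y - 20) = (y + 3)/(y - 5)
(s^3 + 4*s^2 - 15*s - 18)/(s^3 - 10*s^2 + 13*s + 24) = (s + 6)/(s - 8)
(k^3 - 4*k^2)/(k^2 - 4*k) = k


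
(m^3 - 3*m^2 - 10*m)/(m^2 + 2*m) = m - 5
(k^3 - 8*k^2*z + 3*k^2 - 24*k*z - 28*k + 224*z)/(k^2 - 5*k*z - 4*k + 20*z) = (-k^2 + 8*k*z - 7*k + 56*z)/(-k + 5*z)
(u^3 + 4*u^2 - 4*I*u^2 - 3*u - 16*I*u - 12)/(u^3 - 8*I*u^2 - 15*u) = (u^2 + u*(4 - I) - 4*I)/(u*(u - 5*I))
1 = 1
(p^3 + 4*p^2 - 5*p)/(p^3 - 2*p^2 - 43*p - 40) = p*(p - 1)/(p^2 - 7*p - 8)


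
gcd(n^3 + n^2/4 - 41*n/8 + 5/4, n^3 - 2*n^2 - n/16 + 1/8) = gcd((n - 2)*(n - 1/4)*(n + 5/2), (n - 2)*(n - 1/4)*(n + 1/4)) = n^2 - 9*n/4 + 1/2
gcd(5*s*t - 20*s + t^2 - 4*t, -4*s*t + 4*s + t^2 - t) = 1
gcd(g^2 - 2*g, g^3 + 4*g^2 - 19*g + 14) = g - 2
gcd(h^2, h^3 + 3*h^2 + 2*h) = h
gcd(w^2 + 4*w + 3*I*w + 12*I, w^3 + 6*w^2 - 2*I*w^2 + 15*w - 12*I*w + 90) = w + 3*I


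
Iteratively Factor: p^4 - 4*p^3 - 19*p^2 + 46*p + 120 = (p + 2)*(p^3 - 6*p^2 - 7*p + 60) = (p + 2)*(p + 3)*(p^2 - 9*p + 20) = (p - 4)*(p + 2)*(p + 3)*(p - 5)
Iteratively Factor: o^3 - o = (o)*(o^2 - 1) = o*(o + 1)*(o - 1)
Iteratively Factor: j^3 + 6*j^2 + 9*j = (j + 3)*(j^2 + 3*j) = (j + 3)^2*(j)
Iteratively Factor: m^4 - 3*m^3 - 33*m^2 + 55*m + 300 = (m - 5)*(m^3 + 2*m^2 - 23*m - 60) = (m - 5)*(m + 4)*(m^2 - 2*m - 15) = (m - 5)*(m + 3)*(m + 4)*(m - 5)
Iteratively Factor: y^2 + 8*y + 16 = (y + 4)*(y + 4)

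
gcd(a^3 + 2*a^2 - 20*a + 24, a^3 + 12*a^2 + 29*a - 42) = a + 6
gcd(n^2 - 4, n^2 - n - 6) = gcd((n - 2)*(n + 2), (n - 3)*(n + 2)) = n + 2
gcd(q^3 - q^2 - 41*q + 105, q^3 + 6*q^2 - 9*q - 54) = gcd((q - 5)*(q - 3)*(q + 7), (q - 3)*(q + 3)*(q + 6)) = q - 3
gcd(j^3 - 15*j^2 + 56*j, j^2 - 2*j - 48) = j - 8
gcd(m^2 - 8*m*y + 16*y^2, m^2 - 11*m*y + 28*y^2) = -m + 4*y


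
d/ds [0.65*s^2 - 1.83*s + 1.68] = 1.3*s - 1.83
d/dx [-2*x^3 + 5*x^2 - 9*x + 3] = -6*x^2 + 10*x - 9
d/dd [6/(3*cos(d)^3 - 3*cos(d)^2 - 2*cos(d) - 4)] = 96*(-9*sin(d)^2 - 6*cos(d) + 7)*sin(d)/(12*sin(d)^2 + cos(d) + 3*cos(3*d) - 28)^2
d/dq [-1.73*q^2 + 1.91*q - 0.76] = 1.91 - 3.46*q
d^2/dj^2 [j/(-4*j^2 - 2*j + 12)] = (-j*(4*j + 1)^2 + (6*j + 1)*(2*j^2 + j - 6))/(2*j^2 + j - 6)^3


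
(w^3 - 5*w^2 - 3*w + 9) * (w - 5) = w^4 - 10*w^3 + 22*w^2 + 24*w - 45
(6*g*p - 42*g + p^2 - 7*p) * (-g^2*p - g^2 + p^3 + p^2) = -6*g^3*p^2 + 36*g^3*p + 42*g^3 - g^2*p^3 + 6*g^2*p^2 + 7*g^2*p + 6*g*p^4 - 36*g*p^3 - 42*g*p^2 + p^5 - 6*p^4 - 7*p^3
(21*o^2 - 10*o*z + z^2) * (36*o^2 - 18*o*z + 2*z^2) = 756*o^4 - 738*o^3*z + 258*o^2*z^2 - 38*o*z^3 + 2*z^4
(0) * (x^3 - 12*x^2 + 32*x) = 0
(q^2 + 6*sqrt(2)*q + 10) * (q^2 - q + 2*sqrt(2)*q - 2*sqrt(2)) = q^4 - q^3 + 8*sqrt(2)*q^3 - 8*sqrt(2)*q^2 + 34*q^2 - 34*q + 20*sqrt(2)*q - 20*sqrt(2)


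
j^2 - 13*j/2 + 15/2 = (j - 5)*(j - 3/2)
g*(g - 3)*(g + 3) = g^3 - 9*g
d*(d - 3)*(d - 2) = d^3 - 5*d^2 + 6*d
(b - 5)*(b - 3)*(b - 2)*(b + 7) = b^4 - 3*b^3 - 39*b^2 + 187*b - 210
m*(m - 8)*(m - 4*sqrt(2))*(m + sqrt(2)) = m^4 - 8*m^3 - 3*sqrt(2)*m^3 - 8*m^2 + 24*sqrt(2)*m^2 + 64*m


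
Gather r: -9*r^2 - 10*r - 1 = -9*r^2 - 10*r - 1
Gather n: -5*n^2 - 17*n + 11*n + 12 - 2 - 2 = -5*n^2 - 6*n + 8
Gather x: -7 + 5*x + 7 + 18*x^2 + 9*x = 18*x^2 + 14*x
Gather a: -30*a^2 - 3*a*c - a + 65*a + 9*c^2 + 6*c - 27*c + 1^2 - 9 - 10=-30*a^2 + a*(64 - 3*c) + 9*c^2 - 21*c - 18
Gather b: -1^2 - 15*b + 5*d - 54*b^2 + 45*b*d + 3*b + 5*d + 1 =-54*b^2 + b*(45*d - 12) + 10*d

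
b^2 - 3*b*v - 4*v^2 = (b - 4*v)*(b + v)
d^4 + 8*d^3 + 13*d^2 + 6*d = d*(d + 1)^2*(d + 6)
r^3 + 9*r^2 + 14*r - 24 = (r - 1)*(r + 4)*(r + 6)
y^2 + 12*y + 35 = (y + 5)*(y + 7)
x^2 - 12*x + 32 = (x - 8)*(x - 4)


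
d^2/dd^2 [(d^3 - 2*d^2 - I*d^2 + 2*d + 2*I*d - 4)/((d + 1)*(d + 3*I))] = (d^3*(-14 + 24*I) + d^2*(-96 + 54*I) + d*(-42 - 108*I) + 148 + 18*I)/(d^6 + d^5*(3 + 9*I) + d^4*(-24 + 27*I) - 80*d^3 + d^2*(-81 - 72*I) + d*(-27 - 81*I) - 27*I)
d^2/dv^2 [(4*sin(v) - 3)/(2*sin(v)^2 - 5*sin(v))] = (-16*sin(v)^2 + 8*sin(v) - 58 + 3/sin(v) + 180/sin(v)^2 - 150/sin(v)^3)/(2*sin(v) - 5)^3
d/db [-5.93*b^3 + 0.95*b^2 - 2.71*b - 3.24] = -17.79*b^2 + 1.9*b - 2.71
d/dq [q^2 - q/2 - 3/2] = 2*q - 1/2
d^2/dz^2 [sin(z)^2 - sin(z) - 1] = sin(z) + 2*cos(2*z)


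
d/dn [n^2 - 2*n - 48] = 2*n - 2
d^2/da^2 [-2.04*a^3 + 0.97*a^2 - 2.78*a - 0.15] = 1.94 - 12.24*a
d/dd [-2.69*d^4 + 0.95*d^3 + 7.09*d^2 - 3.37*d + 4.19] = -10.76*d^3 + 2.85*d^2 + 14.18*d - 3.37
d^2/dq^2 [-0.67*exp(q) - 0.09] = -0.67*exp(q)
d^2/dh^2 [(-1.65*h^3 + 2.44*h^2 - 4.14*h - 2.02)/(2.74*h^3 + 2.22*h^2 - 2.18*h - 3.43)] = (56.710328*h^6 - 245.623464*h^5 - 431.717688*h^4 + 16.987316*h^3 - 416.788116*h^2 - 360.869406*h + 69.362904)/(20.570824*h^9 + 50.000616*h^8 - 8.588256*h^7 - 145.87518*h^6 - 118.351032*h^5 + 103.866204*h^4 + 185.946214*h^3 + 29.452038*h^2 - 76.942446*h - 40.353607)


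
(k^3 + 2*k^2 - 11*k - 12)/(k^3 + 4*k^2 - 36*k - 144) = (k^2 - 2*k - 3)/(k^2 - 36)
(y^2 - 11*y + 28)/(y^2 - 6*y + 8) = (y - 7)/(y - 2)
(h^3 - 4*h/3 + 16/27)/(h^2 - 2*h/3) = h + 2/3 - 8/(9*h)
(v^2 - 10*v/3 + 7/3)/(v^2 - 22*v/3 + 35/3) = (v - 1)/(v - 5)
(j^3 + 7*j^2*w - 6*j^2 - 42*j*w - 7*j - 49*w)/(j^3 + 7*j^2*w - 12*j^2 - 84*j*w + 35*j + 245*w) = (j + 1)/(j - 5)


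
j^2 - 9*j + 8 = (j - 8)*(j - 1)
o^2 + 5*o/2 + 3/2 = (o + 1)*(o + 3/2)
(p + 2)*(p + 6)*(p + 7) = p^3 + 15*p^2 + 68*p + 84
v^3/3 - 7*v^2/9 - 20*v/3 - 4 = (v/3 + 1)*(v - 6)*(v + 2/3)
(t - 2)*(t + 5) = t^2 + 3*t - 10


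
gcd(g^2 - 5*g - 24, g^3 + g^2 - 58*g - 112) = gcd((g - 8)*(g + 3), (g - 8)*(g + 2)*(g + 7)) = g - 8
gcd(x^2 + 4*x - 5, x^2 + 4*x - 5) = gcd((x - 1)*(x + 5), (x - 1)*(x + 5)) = x^2 + 4*x - 5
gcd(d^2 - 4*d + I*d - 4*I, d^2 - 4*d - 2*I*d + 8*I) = d - 4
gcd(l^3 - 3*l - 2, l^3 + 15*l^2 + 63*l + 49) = l + 1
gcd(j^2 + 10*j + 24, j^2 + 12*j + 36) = j + 6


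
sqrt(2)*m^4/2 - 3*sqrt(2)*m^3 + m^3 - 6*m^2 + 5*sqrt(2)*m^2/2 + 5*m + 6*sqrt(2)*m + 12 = (m - 4)*(m - 3)*(m + sqrt(2))*(sqrt(2)*m/2 + sqrt(2)/2)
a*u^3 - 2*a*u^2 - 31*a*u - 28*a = (u - 7)*(u + 4)*(a*u + a)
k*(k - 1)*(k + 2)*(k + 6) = k^4 + 7*k^3 + 4*k^2 - 12*k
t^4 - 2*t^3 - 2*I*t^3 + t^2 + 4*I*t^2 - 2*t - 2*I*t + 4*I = (t - 2)*(t - 2*I)*(t - I)*(t + I)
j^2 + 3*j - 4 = (j - 1)*(j + 4)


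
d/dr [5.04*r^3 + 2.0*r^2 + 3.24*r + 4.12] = 15.12*r^2 + 4.0*r + 3.24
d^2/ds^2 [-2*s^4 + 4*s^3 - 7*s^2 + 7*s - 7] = -24*s^2 + 24*s - 14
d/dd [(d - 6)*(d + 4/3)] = 2*d - 14/3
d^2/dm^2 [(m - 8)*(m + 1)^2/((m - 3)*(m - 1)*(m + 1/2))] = 8*(-5*m^6 - 96*m^5 + 237*m^4 + 207*m^3 - 546*m^2 - 219*m - 82)/(8*m^9 - 84*m^8 + 318*m^7 - 475*m^6 + 66*m^5 + 429*m^4 - 190*m^3 - 153*m^2 + 54*m + 27)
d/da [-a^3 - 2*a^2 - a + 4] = -3*a^2 - 4*a - 1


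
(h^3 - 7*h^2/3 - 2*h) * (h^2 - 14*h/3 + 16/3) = h^5 - 7*h^4 + 128*h^3/9 - 28*h^2/9 - 32*h/3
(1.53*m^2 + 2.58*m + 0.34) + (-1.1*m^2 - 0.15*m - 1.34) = 0.43*m^2 + 2.43*m - 1.0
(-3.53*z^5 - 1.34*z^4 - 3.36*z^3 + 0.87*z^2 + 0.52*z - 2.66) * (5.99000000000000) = -21.1447*z^5 - 8.0266*z^4 - 20.1264*z^3 + 5.2113*z^2 + 3.1148*z - 15.9334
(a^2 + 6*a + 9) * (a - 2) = a^3 + 4*a^2 - 3*a - 18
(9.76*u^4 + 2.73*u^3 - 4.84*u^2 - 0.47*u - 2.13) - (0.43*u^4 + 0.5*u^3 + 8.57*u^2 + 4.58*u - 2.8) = 9.33*u^4 + 2.23*u^3 - 13.41*u^2 - 5.05*u + 0.67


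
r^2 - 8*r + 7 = (r - 7)*(r - 1)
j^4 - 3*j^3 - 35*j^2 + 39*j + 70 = (j - 7)*(j - 2)*(j + 1)*(j + 5)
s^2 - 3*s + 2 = (s - 2)*(s - 1)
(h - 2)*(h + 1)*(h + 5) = h^3 + 4*h^2 - 7*h - 10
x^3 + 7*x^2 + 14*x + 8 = (x + 1)*(x + 2)*(x + 4)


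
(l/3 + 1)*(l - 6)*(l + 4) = l^3/3 + l^2/3 - 10*l - 24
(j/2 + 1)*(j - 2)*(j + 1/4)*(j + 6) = j^4/2 + 25*j^3/8 - 5*j^2/4 - 25*j/2 - 3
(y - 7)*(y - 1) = y^2 - 8*y + 7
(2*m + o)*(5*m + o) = 10*m^2 + 7*m*o + o^2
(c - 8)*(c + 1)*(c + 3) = c^3 - 4*c^2 - 29*c - 24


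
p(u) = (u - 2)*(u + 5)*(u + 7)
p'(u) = (u - 2)*(u + 5) + (u - 2)*(u + 7) + (u + 5)*(u + 7)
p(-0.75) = -73.05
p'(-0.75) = -2.31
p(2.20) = 13.25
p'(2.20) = 69.52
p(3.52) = 136.24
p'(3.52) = 118.57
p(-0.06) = -70.62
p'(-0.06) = 9.81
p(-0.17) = -71.59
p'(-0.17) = 7.69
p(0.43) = -63.34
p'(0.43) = 20.15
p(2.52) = 37.23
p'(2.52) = 80.45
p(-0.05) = -70.53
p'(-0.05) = 10.01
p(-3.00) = -40.00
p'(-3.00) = -22.00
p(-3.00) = -40.00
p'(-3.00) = -22.00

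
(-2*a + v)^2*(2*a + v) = 8*a^3 - 4*a^2*v - 2*a*v^2 + v^3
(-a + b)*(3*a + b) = -3*a^2 + 2*a*b + b^2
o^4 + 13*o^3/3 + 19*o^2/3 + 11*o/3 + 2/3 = (o + 1/3)*(o + 1)^2*(o + 2)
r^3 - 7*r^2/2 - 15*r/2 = r*(r - 5)*(r + 3/2)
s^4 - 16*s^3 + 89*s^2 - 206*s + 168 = (s - 7)*(s - 4)*(s - 3)*(s - 2)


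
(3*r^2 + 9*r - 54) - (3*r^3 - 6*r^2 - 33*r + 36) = -3*r^3 + 9*r^2 + 42*r - 90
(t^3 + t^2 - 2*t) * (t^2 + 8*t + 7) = t^5 + 9*t^4 + 13*t^3 - 9*t^2 - 14*t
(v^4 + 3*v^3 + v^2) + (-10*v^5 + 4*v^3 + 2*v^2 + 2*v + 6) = -10*v^5 + v^4 + 7*v^3 + 3*v^2 + 2*v + 6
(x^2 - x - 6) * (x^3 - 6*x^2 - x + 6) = x^5 - 7*x^4 - x^3 + 43*x^2 - 36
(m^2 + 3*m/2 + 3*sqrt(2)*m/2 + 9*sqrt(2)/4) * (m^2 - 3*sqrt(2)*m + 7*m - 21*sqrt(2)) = m^4 - 3*sqrt(2)*m^3/2 + 17*m^3/2 - 51*sqrt(2)*m^2/4 + 3*m^2/2 - 153*m/2 - 63*sqrt(2)*m/4 - 189/2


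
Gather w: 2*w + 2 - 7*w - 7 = -5*w - 5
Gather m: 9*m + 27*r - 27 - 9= 9*m + 27*r - 36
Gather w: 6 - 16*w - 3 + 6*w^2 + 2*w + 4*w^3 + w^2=4*w^3 + 7*w^2 - 14*w + 3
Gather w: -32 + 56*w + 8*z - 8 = 56*w + 8*z - 40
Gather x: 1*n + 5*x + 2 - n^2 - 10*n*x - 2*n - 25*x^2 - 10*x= -n^2 - n - 25*x^2 + x*(-10*n - 5) + 2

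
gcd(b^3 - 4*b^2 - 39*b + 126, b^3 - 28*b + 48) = b + 6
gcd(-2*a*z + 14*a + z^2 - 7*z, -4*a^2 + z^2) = -2*a + z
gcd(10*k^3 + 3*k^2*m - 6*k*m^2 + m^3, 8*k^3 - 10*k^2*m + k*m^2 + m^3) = 2*k - m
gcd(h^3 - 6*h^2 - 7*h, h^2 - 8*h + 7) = h - 7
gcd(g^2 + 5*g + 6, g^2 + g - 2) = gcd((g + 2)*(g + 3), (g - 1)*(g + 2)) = g + 2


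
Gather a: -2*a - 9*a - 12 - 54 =-11*a - 66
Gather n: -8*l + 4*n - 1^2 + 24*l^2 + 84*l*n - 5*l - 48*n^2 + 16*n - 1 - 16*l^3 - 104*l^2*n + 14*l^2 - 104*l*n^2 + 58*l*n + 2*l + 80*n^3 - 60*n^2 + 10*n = -16*l^3 + 38*l^2 - 11*l + 80*n^3 + n^2*(-104*l - 108) + n*(-104*l^2 + 142*l + 30) - 2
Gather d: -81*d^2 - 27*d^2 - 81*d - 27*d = -108*d^2 - 108*d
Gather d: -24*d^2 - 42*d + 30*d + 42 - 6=-24*d^2 - 12*d + 36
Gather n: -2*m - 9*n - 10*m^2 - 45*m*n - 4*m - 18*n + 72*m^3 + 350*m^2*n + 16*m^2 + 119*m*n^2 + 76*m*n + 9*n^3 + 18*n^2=72*m^3 + 6*m^2 - 6*m + 9*n^3 + n^2*(119*m + 18) + n*(350*m^2 + 31*m - 27)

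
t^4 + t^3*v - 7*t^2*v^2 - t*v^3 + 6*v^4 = (t - 2*v)*(t - v)*(t + v)*(t + 3*v)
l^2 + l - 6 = (l - 2)*(l + 3)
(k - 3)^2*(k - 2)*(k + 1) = k^4 - 7*k^3 + 13*k^2 + 3*k - 18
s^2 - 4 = (s - 2)*(s + 2)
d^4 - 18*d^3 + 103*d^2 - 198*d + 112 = (d - 8)*(d - 7)*(d - 2)*(d - 1)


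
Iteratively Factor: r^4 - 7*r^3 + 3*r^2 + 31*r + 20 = (r - 4)*(r^3 - 3*r^2 - 9*r - 5) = (r - 4)*(r + 1)*(r^2 - 4*r - 5) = (r - 4)*(r + 1)^2*(r - 5)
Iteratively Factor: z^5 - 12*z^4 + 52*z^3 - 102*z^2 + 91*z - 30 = (z - 2)*(z^4 - 10*z^3 + 32*z^2 - 38*z + 15) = (z - 2)*(z - 1)*(z^3 - 9*z^2 + 23*z - 15) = (z - 3)*(z - 2)*(z - 1)*(z^2 - 6*z + 5) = (z - 3)*(z - 2)*(z - 1)^2*(z - 5)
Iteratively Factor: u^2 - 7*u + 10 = (u - 5)*(u - 2)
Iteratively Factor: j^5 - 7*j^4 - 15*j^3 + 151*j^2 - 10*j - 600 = (j + 4)*(j^4 - 11*j^3 + 29*j^2 + 35*j - 150) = (j - 5)*(j + 4)*(j^3 - 6*j^2 - j + 30) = (j - 5)^2*(j + 4)*(j^2 - j - 6) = (j - 5)^2*(j + 2)*(j + 4)*(j - 3)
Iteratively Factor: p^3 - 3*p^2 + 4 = (p - 2)*(p^2 - p - 2) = (p - 2)^2*(p + 1)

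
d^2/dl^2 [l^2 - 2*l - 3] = 2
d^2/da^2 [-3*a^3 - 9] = -18*a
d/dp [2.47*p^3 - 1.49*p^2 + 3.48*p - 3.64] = 7.41*p^2 - 2.98*p + 3.48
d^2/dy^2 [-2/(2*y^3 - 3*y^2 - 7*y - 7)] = 4*(3*(2*y - 1)*(-2*y^3 + 3*y^2 + 7*y + 7) + (-6*y^2 + 6*y + 7)^2)/(-2*y^3 + 3*y^2 + 7*y + 7)^3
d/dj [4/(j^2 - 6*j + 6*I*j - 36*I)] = 8*(-j + 3 - 3*I)/(j^2 - 6*j + 6*I*j - 36*I)^2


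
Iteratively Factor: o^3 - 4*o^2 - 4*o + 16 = (o - 4)*(o^2 - 4) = (o - 4)*(o - 2)*(o + 2)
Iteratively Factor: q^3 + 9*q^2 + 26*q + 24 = (q + 2)*(q^2 + 7*q + 12) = (q + 2)*(q + 3)*(q + 4)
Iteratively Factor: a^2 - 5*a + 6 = (a - 2)*(a - 3)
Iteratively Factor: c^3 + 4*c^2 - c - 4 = (c + 4)*(c^2 - 1) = (c + 1)*(c + 4)*(c - 1)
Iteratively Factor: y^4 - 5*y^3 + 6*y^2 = (y)*(y^3 - 5*y^2 + 6*y) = y*(y - 2)*(y^2 - 3*y) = y*(y - 3)*(y - 2)*(y)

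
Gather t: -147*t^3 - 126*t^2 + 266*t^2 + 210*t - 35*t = -147*t^3 + 140*t^2 + 175*t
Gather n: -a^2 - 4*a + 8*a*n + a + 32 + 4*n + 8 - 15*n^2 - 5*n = -a^2 - 3*a - 15*n^2 + n*(8*a - 1) + 40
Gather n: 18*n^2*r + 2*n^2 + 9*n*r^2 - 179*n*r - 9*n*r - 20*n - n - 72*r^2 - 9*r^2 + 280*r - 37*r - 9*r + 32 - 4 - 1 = n^2*(18*r + 2) + n*(9*r^2 - 188*r - 21) - 81*r^2 + 234*r + 27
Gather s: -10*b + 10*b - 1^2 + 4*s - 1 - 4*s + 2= 0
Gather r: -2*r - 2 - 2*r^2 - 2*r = -2*r^2 - 4*r - 2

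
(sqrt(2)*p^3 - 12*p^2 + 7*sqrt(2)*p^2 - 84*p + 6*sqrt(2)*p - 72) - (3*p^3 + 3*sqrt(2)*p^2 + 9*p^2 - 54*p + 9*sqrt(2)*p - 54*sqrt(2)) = -3*p^3 + sqrt(2)*p^3 - 21*p^2 + 4*sqrt(2)*p^2 - 30*p - 3*sqrt(2)*p - 72 + 54*sqrt(2)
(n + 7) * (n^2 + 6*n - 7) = n^3 + 13*n^2 + 35*n - 49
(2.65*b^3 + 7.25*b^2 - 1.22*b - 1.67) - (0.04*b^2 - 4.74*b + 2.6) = 2.65*b^3 + 7.21*b^2 + 3.52*b - 4.27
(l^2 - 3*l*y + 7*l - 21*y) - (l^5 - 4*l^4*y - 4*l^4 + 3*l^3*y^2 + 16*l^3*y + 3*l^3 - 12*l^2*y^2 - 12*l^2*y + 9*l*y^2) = -l^5 + 4*l^4*y + 4*l^4 - 3*l^3*y^2 - 16*l^3*y - 3*l^3 + 12*l^2*y^2 + 12*l^2*y + l^2 - 9*l*y^2 - 3*l*y + 7*l - 21*y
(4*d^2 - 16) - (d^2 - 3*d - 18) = 3*d^2 + 3*d + 2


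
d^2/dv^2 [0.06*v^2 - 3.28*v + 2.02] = 0.120000000000000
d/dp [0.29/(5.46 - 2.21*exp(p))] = 0.6409*exp(p)/(2.21*exp(p) - 5.46)^2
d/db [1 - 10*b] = -10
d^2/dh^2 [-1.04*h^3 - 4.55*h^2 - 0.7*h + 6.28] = -6.24*h - 9.1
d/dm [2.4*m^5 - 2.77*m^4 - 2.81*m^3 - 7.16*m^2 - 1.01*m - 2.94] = 12.0*m^4 - 11.08*m^3 - 8.43*m^2 - 14.32*m - 1.01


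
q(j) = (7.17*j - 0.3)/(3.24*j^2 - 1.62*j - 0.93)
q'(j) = (1.62 - 6.48*j)*(7.17*j - 0.3)/(3.24*j^2 - 1.62*j - 0.93)^2 + 7.17/(3.24*j^2 - 1.62*j - 0.93)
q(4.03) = 0.63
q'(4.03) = -0.18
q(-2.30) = -0.84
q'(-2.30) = -0.34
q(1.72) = 2.05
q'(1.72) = -2.11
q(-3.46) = -0.58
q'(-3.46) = -0.15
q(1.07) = 7.05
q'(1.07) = -28.94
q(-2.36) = -0.82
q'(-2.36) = -0.32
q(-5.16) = -0.40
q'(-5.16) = -0.07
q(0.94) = 15.70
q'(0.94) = -153.75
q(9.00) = 0.26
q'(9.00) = -0.03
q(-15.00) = -0.14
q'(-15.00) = -0.01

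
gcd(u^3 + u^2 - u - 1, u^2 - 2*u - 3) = u + 1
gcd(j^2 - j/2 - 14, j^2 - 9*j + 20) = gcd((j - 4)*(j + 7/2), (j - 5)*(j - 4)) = j - 4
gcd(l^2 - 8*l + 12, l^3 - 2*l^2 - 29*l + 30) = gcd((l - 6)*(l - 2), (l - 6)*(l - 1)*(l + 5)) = l - 6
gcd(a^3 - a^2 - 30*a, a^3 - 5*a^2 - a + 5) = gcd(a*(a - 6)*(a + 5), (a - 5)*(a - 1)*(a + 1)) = 1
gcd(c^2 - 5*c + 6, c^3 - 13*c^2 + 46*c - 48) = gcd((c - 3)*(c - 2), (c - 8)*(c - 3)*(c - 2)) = c^2 - 5*c + 6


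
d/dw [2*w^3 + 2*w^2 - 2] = 2*w*(3*w + 2)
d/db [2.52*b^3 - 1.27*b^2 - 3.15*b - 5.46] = 7.56*b^2 - 2.54*b - 3.15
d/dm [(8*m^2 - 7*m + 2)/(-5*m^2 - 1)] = (-35*m^2 + 4*m + 7)/(25*m^4 + 10*m^2 + 1)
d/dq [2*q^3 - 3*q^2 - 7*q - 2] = 6*q^2 - 6*q - 7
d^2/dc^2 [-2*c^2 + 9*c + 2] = -4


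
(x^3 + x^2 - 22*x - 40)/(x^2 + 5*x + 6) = (x^2 - x - 20)/(x + 3)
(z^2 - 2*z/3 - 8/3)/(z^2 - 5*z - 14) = (-3*z^2 + 2*z + 8)/(3*(-z^2 + 5*z + 14))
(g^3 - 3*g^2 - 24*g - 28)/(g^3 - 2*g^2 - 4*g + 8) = (g^2 - 5*g - 14)/(g^2 - 4*g + 4)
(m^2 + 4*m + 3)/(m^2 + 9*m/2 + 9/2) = 2*(m + 1)/(2*m + 3)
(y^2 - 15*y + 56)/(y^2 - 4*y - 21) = (y - 8)/(y + 3)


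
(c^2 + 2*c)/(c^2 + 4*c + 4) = c/(c + 2)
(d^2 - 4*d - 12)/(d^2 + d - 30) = (d^2 - 4*d - 12)/(d^2 + d - 30)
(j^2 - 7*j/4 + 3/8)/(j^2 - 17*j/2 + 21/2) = (j - 1/4)/(j - 7)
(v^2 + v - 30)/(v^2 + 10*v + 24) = (v - 5)/(v + 4)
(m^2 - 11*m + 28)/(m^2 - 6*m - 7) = (m - 4)/(m + 1)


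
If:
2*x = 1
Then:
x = 1/2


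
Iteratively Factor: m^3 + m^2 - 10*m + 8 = (m - 2)*(m^2 + 3*m - 4) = (m - 2)*(m + 4)*(m - 1)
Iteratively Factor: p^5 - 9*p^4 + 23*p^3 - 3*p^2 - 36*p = (p + 1)*(p^4 - 10*p^3 + 33*p^2 - 36*p) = p*(p + 1)*(p^3 - 10*p^2 + 33*p - 36) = p*(p - 3)*(p + 1)*(p^2 - 7*p + 12) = p*(p - 3)^2*(p + 1)*(p - 4)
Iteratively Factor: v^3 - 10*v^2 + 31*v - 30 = (v - 5)*(v^2 - 5*v + 6) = (v - 5)*(v - 2)*(v - 3)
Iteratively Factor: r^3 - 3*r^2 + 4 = (r - 2)*(r^2 - r - 2) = (r - 2)*(r + 1)*(r - 2)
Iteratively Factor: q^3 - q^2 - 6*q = (q)*(q^2 - q - 6) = q*(q - 3)*(q + 2)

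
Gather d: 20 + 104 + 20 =144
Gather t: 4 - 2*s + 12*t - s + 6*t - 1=-3*s + 18*t + 3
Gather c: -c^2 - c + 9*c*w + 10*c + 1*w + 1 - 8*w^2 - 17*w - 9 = -c^2 + c*(9*w + 9) - 8*w^2 - 16*w - 8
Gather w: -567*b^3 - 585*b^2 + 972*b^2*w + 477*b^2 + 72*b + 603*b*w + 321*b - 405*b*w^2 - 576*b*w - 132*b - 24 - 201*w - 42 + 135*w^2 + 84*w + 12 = -567*b^3 - 108*b^2 + 261*b + w^2*(135 - 405*b) + w*(972*b^2 + 27*b - 117) - 54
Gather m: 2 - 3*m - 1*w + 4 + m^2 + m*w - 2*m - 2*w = m^2 + m*(w - 5) - 3*w + 6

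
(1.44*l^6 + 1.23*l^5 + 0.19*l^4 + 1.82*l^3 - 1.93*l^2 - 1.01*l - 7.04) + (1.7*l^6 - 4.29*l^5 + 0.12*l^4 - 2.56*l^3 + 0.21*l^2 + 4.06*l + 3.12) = 3.14*l^6 - 3.06*l^5 + 0.31*l^4 - 0.74*l^3 - 1.72*l^2 + 3.05*l - 3.92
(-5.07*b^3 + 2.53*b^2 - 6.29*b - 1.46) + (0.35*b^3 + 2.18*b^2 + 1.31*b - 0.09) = -4.72*b^3 + 4.71*b^2 - 4.98*b - 1.55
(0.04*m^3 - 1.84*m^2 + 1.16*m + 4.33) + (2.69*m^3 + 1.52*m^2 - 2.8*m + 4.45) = 2.73*m^3 - 0.32*m^2 - 1.64*m + 8.78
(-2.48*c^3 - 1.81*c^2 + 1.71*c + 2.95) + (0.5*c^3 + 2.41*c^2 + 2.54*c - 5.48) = -1.98*c^3 + 0.6*c^2 + 4.25*c - 2.53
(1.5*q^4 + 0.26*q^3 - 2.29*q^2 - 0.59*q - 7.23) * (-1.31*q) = -1.965*q^5 - 0.3406*q^4 + 2.9999*q^3 + 0.7729*q^2 + 9.4713*q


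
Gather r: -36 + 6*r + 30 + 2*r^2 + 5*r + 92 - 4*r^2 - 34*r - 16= -2*r^2 - 23*r + 70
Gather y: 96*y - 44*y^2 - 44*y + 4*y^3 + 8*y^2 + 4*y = 4*y^3 - 36*y^2 + 56*y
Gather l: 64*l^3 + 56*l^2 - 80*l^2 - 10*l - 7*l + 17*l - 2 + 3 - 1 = 64*l^3 - 24*l^2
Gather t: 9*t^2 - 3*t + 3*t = 9*t^2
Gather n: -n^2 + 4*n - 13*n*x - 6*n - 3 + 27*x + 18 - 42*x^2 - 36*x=-n^2 + n*(-13*x - 2) - 42*x^2 - 9*x + 15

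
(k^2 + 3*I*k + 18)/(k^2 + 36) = (k - 3*I)/(k - 6*I)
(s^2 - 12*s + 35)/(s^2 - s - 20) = (s - 7)/(s + 4)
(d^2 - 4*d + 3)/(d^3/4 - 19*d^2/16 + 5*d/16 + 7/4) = 16*(d^2 - 4*d + 3)/(4*d^3 - 19*d^2 + 5*d + 28)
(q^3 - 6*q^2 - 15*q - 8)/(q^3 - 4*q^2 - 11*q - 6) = (q - 8)/(q - 6)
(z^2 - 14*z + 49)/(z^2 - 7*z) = (z - 7)/z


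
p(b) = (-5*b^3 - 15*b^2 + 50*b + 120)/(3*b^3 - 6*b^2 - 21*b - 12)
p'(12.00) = 0.08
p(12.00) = -2.49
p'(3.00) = 3.65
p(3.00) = 0.00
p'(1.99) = 1.67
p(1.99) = -2.24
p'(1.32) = 2.04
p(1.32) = -3.43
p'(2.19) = 1.73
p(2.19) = -1.90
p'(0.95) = 2.77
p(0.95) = -4.30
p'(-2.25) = -0.73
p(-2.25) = 0.39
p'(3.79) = 72.86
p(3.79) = 12.33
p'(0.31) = 6.78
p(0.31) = -7.05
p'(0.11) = 10.23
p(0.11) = -8.72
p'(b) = (-15*b^2 - 30*b + 50)/(3*b^3 - 6*b^2 - 21*b - 12) + (-9*b^2 + 12*b + 21)*(-5*b^3 - 15*b^2 + 50*b + 120)/(3*b^3 - 6*b^2 - 21*b - 12)^2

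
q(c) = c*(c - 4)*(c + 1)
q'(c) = c*(c - 4) + c*(c + 1) + (c - 4)*(c + 1)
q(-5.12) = -192.38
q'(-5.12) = 105.36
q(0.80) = -4.61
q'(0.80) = -6.88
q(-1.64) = -5.92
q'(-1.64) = 13.91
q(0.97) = -5.79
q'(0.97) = -7.00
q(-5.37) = -219.88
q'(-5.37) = 114.73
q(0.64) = -3.53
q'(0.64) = -6.61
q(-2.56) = -26.20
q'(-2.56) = 31.02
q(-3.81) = -83.61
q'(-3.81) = 62.41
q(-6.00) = -300.00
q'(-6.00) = 140.00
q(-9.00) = -936.00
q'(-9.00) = 293.00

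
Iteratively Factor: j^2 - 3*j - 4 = (j - 4)*(j + 1)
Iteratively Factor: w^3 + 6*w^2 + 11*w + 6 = (w + 2)*(w^2 + 4*w + 3) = (w + 2)*(w + 3)*(w + 1)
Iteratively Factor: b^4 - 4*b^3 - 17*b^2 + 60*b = (b)*(b^3 - 4*b^2 - 17*b + 60) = b*(b + 4)*(b^2 - 8*b + 15) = b*(b - 5)*(b + 4)*(b - 3)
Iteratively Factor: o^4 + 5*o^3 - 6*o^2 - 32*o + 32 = (o + 4)*(o^3 + o^2 - 10*o + 8) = (o + 4)^2*(o^2 - 3*o + 2) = (o - 1)*(o + 4)^2*(o - 2)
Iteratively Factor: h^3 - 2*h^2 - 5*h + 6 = (h + 2)*(h^2 - 4*h + 3) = (h - 3)*(h + 2)*(h - 1)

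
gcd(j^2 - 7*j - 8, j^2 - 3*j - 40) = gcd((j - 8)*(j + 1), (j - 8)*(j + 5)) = j - 8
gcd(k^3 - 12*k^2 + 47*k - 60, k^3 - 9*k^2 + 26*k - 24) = k^2 - 7*k + 12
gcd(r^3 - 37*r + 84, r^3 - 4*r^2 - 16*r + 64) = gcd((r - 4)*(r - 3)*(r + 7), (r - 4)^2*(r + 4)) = r - 4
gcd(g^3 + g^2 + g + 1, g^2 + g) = g + 1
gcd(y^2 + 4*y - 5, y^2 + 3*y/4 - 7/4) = y - 1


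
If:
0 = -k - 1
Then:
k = -1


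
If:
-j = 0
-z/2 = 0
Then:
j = 0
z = 0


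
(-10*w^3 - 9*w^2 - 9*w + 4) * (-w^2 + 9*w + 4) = 10*w^5 - 81*w^4 - 112*w^3 - 121*w^2 + 16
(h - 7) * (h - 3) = h^2 - 10*h + 21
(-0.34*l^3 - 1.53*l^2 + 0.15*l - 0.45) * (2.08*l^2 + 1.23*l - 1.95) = -0.7072*l^5 - 3.6006*l^4 - 0.9069*l^3 + 2.232*l^2 - 0.846*l + 0.8775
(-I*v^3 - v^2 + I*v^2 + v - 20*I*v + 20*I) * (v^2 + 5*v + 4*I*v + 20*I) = -I*v^5 + 3*v^4 - 4*I*v^4 + 12*v^3 - 19*I*v^3 + 65*v^2 - 96*I*v^2 + 320*v + 120*I*v - 400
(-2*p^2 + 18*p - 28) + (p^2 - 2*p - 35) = -p^2 + 16*p - 63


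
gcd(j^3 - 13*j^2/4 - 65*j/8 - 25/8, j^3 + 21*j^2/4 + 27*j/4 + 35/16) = j^2 + 7*j/4 + 5/8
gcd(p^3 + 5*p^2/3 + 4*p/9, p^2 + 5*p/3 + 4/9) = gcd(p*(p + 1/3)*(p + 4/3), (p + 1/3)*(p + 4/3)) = p^2 + 5*p/3 + 4/9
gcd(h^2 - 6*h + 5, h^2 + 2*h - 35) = h - 5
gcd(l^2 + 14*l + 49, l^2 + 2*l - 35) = l + 7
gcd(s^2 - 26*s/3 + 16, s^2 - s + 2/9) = 1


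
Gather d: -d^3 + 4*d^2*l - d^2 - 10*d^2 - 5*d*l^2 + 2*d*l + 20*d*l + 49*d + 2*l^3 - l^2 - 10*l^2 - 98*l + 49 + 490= -d^3 + d^2*(4*l - 11) + d*(-5*l^2 + 22*l + 49) + 2*l^3 - 11*l^2 - 98*l + 539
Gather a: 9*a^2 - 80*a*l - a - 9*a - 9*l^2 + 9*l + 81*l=9*a^2 + a*(-80*l - 10) - 9*l^2 + 90*l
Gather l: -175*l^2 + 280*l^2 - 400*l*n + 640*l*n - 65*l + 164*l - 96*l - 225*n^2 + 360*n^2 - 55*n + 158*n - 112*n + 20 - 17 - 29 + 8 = 105*l^2 + l*(240*n + 3) + 135*n^2 - 9*n - 18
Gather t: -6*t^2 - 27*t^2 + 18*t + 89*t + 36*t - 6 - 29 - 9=-33*t^2 + 143*t - 44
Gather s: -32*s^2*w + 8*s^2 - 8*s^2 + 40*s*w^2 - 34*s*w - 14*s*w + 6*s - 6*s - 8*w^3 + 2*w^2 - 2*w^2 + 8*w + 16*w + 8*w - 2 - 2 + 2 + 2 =-32*s^2*w + s*(40*w^2 - 48*w) - 8*w^3 + 32*w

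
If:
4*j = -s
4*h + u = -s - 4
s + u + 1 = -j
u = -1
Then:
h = -3/4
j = 0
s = 0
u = -1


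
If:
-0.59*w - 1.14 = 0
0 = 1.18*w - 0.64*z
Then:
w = -1.93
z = -3.56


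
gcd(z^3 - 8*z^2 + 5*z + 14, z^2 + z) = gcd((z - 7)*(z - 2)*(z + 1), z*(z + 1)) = z + 1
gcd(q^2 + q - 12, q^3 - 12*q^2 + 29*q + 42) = 1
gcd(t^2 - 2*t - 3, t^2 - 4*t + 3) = t - 3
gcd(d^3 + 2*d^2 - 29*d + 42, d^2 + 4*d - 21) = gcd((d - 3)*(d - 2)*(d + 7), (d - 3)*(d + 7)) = d^2 + 4*d - 21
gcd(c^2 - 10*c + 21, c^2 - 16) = 1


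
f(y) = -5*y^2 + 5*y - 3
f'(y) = 5 - 10*y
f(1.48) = -6.55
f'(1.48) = -9.80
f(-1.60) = -23.80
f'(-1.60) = 21.00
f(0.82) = -2.26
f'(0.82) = -3.20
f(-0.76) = -9.69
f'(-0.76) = 12.60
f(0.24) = -2.09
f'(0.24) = 2.60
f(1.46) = -6.36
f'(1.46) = -9.60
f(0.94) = -2.72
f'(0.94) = -4.40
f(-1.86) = -29.60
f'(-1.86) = 23.60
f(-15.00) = -1203.00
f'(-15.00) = 155.00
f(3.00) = -33.00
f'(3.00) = -25.00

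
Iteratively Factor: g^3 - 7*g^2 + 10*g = (g)*(g^2 - 7*g + 10) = g*(g - 2)*(g - 5)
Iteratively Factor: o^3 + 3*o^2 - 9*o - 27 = (o - 3)*(o^2 + 6*o + 9) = (o - 3)*(o + 3)*(o + 3)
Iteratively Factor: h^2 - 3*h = (h - 3)*(h)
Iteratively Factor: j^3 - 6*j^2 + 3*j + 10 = (j + 1)*(j^2 - 7*j + 10) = (j - 5)*(j + 1)*(j - 2)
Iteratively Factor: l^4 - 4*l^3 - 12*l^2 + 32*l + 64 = (l - 4)*(l^3 - 12*l - 16) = (l - 4)^2*(l^2 + 4*l + 4) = (l - 4)^2*(l + 2)*(l + 2)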